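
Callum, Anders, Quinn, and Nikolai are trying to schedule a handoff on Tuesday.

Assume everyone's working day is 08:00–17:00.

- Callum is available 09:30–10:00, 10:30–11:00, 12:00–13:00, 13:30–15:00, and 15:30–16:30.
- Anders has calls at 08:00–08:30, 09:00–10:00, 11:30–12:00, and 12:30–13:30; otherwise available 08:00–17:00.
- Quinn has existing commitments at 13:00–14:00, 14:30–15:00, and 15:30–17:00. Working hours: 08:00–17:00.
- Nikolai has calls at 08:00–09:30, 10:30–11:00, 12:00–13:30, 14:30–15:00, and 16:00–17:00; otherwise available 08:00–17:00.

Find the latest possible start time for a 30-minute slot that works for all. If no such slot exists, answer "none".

Anders free within 08:00–17:00: 08:30–09:00, 10:00–11:30, 12:00–12:30, 13:30–17:00.
Quinn free within 08:00–17:00: 08:00–13:00, 14:00–14:30, 15:00–15:30.
Nikolai free within 08:00–17:00: 09:30–10:30, 11:00–12:00, 13:30–14:30, 15:00–16:00.
Callum ∩ Anders: 10:30–11:00, 12:00–12:30, 13:30–15:00, 15:30–16:30.
Callum ∩ Anders ∩ Quinn: 10:30–11:00, 12:00–12:30, 14:00–14:30.
Callum ∩ Anders ∩ Quinn ∩ Nikolai: 14:00–14:30.
Windows ≥ 30 min: 14:00–14:30.
Latest start in the last window 14:00–14:30 is 14:30 − 30 min = 14:00.

14:00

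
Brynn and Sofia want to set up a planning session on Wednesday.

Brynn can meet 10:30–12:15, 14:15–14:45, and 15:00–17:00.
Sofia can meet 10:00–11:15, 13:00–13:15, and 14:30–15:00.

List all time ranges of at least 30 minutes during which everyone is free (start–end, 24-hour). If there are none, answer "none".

10:30–11:15

Brynn ∩ Sofia: 10:30–11:15, 14:30–14:45.
Windows ≥ 30 min: 10:30–11:15.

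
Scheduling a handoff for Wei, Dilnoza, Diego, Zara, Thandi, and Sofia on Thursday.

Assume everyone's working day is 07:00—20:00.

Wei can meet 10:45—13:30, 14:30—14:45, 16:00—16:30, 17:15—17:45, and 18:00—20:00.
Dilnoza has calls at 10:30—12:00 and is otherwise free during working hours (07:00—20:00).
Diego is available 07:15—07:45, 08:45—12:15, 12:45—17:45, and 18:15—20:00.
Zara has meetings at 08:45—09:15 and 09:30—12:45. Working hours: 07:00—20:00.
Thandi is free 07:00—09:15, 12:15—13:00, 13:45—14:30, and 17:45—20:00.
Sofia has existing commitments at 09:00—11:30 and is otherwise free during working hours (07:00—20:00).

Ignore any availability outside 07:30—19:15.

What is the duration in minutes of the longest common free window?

60 minutes

Dilnoza free within 07:00–20:00: 07:00–10:30, 12:00–20:00.
Zara free within 07:00–20:00: 07:00–08:45, 09:15–09:30, 12:45–20:00.
Sofia free within 07:00–20:00: 07:00–09:00, 11:30–20:00.
Wei ∩ Dilnoza: 12:00–13:30, 14:30–14:45, 16:00–16:30, 17:15–17:45, 18:00–20:00.
Wei ∩ Dilnoza ∩ Diego: 12:00–12:15, 12:45–13:30, 14:30–14:45, 16:00–16:30, 17:15–17:45, 18:15–20:00.
Wei ∩ Dilnoza ∩ Diego ∩ Zara: 12:45–13:30, 14:30–14:45, 16:00–16:30, 17:15–17:45, 18:15–20:00.
Wei ∩ Dilnoza ∩ Diego ∩ Zara ∩ Thandi: 12:45–13:00, 18:15–20:00.
Wei ∩ Dilnoza ∩ Diego ∩ Zara ∩ Thandi ∩ Sofia: 12:45–13:00, 18:15–20:00.
Restricted to 07:30–19:15: 12:45–13:00, 18:15–19:15.
Common window lengths: 15, 60 min; longest is 60.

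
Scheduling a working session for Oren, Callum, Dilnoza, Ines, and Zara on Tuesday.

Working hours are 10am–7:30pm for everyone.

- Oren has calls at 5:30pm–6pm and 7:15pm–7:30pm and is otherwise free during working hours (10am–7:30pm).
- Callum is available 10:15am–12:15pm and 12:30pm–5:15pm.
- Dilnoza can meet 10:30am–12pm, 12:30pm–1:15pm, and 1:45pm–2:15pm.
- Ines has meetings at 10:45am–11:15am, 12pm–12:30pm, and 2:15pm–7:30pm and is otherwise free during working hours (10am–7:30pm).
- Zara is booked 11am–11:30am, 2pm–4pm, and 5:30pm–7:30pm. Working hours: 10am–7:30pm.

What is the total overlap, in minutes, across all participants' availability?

105 minutes

Oren free within 10:00–19:30: 10:00–17:30, 18:00–19:15.
Ines free within 10:00–19:30: 10:00–10:45, 11:15–12:00, 12:30–14:15.
Zara free within 10:00–19:30: 10:00–11:00, 11:30–14:00, 16:00–17:30.
Oren ∩ Callum: 10:15–12:15, 12:30–17:15.
Oren ∩ Callum ∩ Dilnoza: 10:30–12:00, 12:30–13:15, 13:45–14:15.
Oren ∩ Callum ∩ Dilnoza ∩ Ines: 10:30–10:45, 11:15–12:00, 12:30–13:15, 13:45–14:15.
Oren ∩ Callum ∩ Dilnoza ∩ Ines ∩ Zara: 10:30–10:45, 11:30–12:00, 12:30–13:15, 13:45–14:00.
Total common minutes: 15 + 30 + 45 + 15 = 105.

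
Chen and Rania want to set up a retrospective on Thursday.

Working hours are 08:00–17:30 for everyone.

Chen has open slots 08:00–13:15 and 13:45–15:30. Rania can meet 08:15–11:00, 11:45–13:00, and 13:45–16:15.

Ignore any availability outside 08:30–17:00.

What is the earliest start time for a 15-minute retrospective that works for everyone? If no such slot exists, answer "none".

08:30

Chen ∩ Rania: 08:15–11:00, 11:45–13:00, 13:45–15:30.
Restricted to 08:30–17:00: 08:30–11:00, 11:45–13:00, 13:45–15:30.
Windows ≥ 15 min: 08:30–11:00, 11:45–13:00, 13:45–15:30.
Earliest such window starts at 08:30.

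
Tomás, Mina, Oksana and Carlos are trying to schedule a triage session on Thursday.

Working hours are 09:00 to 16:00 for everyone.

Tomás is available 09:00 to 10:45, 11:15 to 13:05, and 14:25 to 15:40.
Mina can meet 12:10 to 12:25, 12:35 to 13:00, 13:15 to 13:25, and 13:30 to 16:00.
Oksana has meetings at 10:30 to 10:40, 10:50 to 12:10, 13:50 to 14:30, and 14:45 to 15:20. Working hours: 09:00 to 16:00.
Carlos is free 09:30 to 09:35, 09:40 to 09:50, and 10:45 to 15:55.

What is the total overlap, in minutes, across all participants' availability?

Oksana free within 09:00–16:00: 09:00–10:30, 10:40–10:50, 12:10–13:50, 14:30–14:45, 15:20–16:00.
Tomás ∩ Mina: 12:10–12:25, 12:35–13:00, 14:25–15:40.
Tomás ∩ Mina ∩ Oksana: 12:10–12:25, 12:35–13:00, 14:30–14:45, 15:20–15:40.
Tomás ∩ Mina ∩ Oksana ∩ Carlos: 12:10–12:25, 12:35–13:00, 14:30–14:45, 15:20–15:40.
Total common minutes: 15 + 25 + 15 + 20 = 75.

75 minutes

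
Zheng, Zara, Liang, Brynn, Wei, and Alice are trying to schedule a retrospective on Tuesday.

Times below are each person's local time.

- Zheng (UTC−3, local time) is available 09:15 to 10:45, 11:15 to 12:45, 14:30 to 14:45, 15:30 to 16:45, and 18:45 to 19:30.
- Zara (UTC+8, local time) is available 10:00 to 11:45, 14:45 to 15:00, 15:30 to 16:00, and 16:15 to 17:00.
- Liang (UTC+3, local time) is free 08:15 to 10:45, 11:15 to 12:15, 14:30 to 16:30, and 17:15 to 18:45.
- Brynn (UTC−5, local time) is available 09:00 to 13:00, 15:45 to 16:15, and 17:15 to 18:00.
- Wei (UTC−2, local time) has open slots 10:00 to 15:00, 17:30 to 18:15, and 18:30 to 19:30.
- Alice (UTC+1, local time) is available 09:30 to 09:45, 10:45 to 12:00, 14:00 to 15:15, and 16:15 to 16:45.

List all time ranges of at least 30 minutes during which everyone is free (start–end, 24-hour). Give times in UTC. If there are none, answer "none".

Zheng → UTC: 12:15–13:45, 14:15–15:45, 17:30–17:45, 18:30–19:45, 21:45–22:30.
Zara → UTC: 02:00–03:45, 06:45–07:00, 07:30–08:00, 08:15–09:00.
Liang → UTC: 05:15–07:45, 08:15–09:15, 11:30–13:30, 14:15–15:45.
Brynn → UTC: 14:00–18:00, 20:45–21:15, 22:15–23:00.
Wei → UTC: 12:00–17:00, 19:30–20:15, 20:30–21:30.
Alice → UTC: 08:30–08:45, 09:45–11:00, 13:00–14:15, 15:15–15:45.
Zheng ∩ Zara: (none).
Zheng ∩ Zara ∩ Liang: (none).
Zheng ∩ Zara ∩ Liang ∩ Brynn: (none).
Zheng ∩ Zara ∩ Liang ∩ Brynn ∩ Wei: (none).
Zheng ∩ Zara ∩ Liang ∩ Brynn ∩ Wei ∩ Alice: (none).
Windows ≥ 30 min: (none).

none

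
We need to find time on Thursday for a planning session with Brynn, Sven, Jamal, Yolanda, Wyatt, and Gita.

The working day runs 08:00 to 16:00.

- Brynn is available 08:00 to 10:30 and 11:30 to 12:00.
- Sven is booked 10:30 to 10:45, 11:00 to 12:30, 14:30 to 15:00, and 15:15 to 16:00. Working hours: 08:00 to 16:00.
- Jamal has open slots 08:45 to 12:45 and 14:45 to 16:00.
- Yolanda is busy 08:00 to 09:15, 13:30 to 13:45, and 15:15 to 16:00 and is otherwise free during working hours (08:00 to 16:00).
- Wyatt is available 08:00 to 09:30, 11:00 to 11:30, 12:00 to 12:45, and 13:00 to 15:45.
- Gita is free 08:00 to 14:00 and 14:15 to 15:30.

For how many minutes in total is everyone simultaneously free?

Sven free within 08:00–16:00: 08:00–10:30, 10:45–11:00, 12:30–14:30, 15:00–15:15.
Yolanda free within 08:00–16:00: 09:15–13:30, 13:45–15:15.
Brynn ∩ Sven: 08:00–10:30.
Brynn ∩ Sven ∩ Jamal: 08:45–10:30.
Brynn ∩ Sven ∩ Jamal ∩ Yolanda: 09:15–10:30.
Brynn ∩ Sven ∩ Jamal ∩ Yolanda ∩ Wyatt: 09:15–09:30.
Brynn ∩ Sven ∩ Jamal ∩ Yolanda ∩ Wyatt ∩ Gita: 09:15–09:30.
Total common minutes: 15.

15 minutes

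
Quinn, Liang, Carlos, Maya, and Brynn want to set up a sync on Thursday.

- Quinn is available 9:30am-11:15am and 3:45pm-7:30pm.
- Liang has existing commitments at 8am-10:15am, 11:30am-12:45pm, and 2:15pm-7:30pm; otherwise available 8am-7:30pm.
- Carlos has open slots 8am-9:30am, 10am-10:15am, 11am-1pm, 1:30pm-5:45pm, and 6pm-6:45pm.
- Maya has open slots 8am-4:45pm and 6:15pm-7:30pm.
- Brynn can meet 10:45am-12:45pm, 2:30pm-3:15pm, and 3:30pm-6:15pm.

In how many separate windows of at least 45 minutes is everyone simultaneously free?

0

Liang free within 08:00–19:30: 10:15–11:30, 12:45–14:15.
Quinn ∩ Liang: 10:15–11:15.
Quinn ∩ Liang ∩ Carlos: 11:00–11:15.
Quinn ∩ Liang ∩ Carlos ∩ Maya: 11:00–11:15.
Quinn ∩ Liang ∩ Carlos ∩ Maya ∩ Brynn: 11:00–11:15.
Windows ≥ 45 min: (none).
That's 0 windows.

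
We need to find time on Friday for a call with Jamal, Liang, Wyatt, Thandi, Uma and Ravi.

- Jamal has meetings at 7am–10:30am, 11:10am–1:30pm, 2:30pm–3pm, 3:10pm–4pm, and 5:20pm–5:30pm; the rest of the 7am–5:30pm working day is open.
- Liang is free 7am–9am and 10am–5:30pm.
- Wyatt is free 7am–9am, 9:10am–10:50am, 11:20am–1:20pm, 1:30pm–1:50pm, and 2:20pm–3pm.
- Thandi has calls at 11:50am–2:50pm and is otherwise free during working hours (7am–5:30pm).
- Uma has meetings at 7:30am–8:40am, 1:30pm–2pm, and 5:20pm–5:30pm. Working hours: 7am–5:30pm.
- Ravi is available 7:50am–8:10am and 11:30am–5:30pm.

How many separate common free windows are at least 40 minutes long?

0

Jamal free within 07:00–17:30: 10:30–11:10, 13:30–14:30, 15:00–15:10, 16:00–17:20.
Thandi free within 07:00–17:30: 07:00–11:50, 14:50–17:30.
Uma free within 07:00–17:30: 07:00–07:30, 08:40–13:30, 14:00–17:20.
Jamal ∩ Liang: 10:30–11:10, 13:30–14:30, 15:00–15:10, 16:00–17:20.
Jamal ∩ Liang ∩ Wyatt: 10:30–10:50, 13:30–13:50, 14:20–14:30.
Jamal ∩ Liang ∩ Wyatt ∩ Thandi: 10:30–10:50.
Jamal ∩ Liang ∩ Wyatt ∩ Thandi ∩ Uma: 10:30–10:50.
Jamal ∩ Liang ∩ Wyatt ∩ Thandi ∩ Uma ∩ Ravi: (none).
Windows ≥ 40 min: (none).
That's 0 windows.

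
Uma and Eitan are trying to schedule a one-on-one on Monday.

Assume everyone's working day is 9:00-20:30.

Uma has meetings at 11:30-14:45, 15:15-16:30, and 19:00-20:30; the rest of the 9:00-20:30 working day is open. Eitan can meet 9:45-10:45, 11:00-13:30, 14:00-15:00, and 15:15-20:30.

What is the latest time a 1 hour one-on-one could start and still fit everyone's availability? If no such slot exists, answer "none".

18:00

Uma free within 09:00–20:30: 09:00–11:30, 14:45–15:15, 16:30–19:00.
Uma ∩ Eitan: 09:45–10:45, 11:00–11:30, 14:45–15:00, 16:30–19:00.
Windows ≥ 60 min: 09:45–10:45, 16:30–19:00.
Latest start in the last window 16:30–19:00 is 19:00 − 60 min = 18:00.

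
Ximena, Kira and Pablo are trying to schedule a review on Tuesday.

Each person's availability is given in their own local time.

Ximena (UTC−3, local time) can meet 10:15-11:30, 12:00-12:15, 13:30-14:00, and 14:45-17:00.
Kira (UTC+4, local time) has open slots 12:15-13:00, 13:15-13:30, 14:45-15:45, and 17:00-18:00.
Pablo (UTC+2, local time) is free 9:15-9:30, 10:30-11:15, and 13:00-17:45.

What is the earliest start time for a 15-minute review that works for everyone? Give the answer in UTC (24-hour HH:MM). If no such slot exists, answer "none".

Ximena → UTC: 13:15–14:30, 15:00–15:15, 16:30–17:00, 17:45–20:00.
Kira → UTC: 08:15–09:00, 09:15–09:30, 10:45–11:45, 13:00–14:00.
Pablo → UTC: 07:15–07:30, 08:30–09:15, 11:00–15:45.
Ximena ∩ Kira: 13:15–14:00.
Ximena ∩ Kira ∩ Pablo: 13:15–14:00.
Windows ≥ 15 min: 13:15–14:00.
Earliest such window starts at 13:15.

13:15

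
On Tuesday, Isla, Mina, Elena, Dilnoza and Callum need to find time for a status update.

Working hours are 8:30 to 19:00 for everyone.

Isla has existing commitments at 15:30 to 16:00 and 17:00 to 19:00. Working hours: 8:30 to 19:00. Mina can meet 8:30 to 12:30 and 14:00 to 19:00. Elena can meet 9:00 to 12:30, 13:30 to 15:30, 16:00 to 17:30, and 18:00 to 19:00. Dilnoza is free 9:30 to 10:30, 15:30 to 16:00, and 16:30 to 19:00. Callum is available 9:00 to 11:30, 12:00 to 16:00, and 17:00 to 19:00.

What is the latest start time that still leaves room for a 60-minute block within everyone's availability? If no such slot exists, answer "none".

09:30

Isla free within 08:30–19:00: 08:30–15:30, 16:00–17:00.
Isla ∩ Mina: 08:30–12:30, 14:00–15:30, 16:00–17:00.
Isla ∩ Mina ∩ Elena: 09:00–12:30, 14:00–15:30, 16:00–17:00.
Isla ∩ Mina ∩ Elena ∩ Dilnoza: 09:30–10:30, 16:30–17:00.
Isla ∩ Mina ∩ Elena ∩ Dilnoza ∩ Callum: 09:30–10:30.
Windows ≥ 60 min: 09:30–10:30.
Latest start in the last window 09:30–10:30 is 10:30 − 60 min = 09:30.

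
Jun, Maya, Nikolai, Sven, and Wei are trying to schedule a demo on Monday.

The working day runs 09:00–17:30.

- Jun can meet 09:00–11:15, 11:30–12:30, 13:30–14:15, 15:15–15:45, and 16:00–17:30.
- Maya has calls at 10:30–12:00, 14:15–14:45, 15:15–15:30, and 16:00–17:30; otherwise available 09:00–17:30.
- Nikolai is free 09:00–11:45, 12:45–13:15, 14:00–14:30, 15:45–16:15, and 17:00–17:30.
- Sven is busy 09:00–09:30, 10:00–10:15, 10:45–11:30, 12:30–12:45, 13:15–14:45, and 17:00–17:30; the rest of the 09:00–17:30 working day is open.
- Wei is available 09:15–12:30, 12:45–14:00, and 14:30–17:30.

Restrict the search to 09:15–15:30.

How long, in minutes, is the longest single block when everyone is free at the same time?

Maya free within 09:00–17:30: 09:00–10:30, 12:00–14:15, 14:45–15:15, 15:30–16:00.
Sven free within 09:00–17:30: 09:30–10:00, 10:15–10:45, 11:30–12:30, 12:45–13:15, 14:45–17:00.
Jun ∩ Maya: 09:00–10:30, 12:00–12:30, 13:30–14:15, 15:30–15:45.
Jun ∩ Maya ∩ Nikolai: 09:00–10:30, 14:00–14:15.
Jun ∩ Maya ∩ Nikolai ∩ Sven: 09:30–10:00, 10:15–10:30.
Jun ∩ Maya ∩ Nikolai ∩ Sven ∩ Wei: 09:30–10:00, 10:15–10:30.
Restricted to 09:15–15:30: 09:30–10:00, 10:15–10:30.
Common window lengths: 30, 15 min; longest is 30.

30 minutes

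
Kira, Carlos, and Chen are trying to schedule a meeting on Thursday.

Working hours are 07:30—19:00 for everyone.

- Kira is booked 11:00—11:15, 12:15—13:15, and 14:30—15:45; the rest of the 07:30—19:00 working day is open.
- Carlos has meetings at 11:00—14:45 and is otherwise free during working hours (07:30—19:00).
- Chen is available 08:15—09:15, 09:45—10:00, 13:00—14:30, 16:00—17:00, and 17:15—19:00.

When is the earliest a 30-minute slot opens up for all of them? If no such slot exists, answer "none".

08:15

Kira free within 07:30–19:00: 07:30–11:00, 11:15–12:15, 13:15–14:30, 15:45–19:00.
Carlos free within 07:30–19:00: 07:30–11:00, 14:45–19:00.
Kira ∩ Carlos: 07:30–11:00, 15:45–19:00.
Kira ∩ Carlos ∩ Chen: 08:15–09:15, 09:45–10:00, 16:00–17:00, 17:15–19:00.
Windows ≥ 30 min: 08:15–09:15, 16:00–17:00, 17:15–19:00.
Earliest such window starts at 08:15.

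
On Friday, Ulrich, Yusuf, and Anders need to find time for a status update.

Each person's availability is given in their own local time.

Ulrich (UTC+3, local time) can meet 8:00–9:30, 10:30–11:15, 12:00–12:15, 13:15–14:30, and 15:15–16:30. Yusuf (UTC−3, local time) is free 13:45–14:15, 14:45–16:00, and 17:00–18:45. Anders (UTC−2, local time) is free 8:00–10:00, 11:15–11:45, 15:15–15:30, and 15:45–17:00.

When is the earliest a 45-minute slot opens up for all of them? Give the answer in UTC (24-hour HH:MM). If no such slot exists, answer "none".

Ulrich → UTC: 05:00–06:30, 07:30–08:15, 09:00–09:15, 10:15–11:30, 12:15–13:30.
Yusuf → UTC: 16:45–17:15, 17:45–19:00, 20:00–21:45.
Anders → UTC: 10:00–12:00, 13:15–13:45, 17:15–17:30, 17:45–19:00.
Ulrich ∩ Yusuf: (none).
Ulrich ∩ Yusuf ∩ Anders: (none).
Windows ≥ 45 min: (none).

none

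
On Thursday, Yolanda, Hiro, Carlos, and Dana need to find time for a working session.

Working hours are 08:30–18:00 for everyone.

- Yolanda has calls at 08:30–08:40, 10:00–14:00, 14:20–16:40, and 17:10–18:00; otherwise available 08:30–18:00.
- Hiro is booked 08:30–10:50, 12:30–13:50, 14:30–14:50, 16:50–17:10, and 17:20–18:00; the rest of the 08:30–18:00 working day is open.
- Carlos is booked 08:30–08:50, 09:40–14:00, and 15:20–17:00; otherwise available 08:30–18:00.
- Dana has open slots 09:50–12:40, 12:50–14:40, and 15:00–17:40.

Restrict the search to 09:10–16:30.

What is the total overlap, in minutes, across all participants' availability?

Yolanda free within 08:30–18:00: 08:40–10:00, 14:00–14:20, 16:40–17:10.
Hiro free within 08:30–18:00: 10:50–12:30, 13:50–14:30, 14:50–16:50, 17:10–17:20.
Carlos free within 08:30–18:00: 08:50–09:40, 14:00–15:20, 17:00–18:00.
Yolanda ∩ Hiro: 14:00–14:20, 16:40–16:50.
Yolanda ∩ Hiro ∩ Carlos: 14:00–14:20.
Yolanda ∩ Hiro ∩ Carlos ∩ Dana: 14:00–14:20.
Restricted to 09:10–16:30: 14:00–14:20.
Total common minutes: 20.

20 minutes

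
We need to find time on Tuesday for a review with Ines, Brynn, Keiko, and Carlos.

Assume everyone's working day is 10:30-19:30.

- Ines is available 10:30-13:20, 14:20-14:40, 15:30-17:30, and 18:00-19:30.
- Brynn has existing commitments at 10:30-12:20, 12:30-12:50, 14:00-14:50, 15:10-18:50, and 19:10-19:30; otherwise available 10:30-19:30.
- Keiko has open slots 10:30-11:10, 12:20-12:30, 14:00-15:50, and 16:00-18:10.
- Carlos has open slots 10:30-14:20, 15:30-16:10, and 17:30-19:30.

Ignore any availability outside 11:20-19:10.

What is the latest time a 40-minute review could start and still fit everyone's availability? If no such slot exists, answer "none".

none

Brynn free within 10:30–19:30: 12:20–12:30, 12:50–14:00, 14:50–15:10, 18:50–19:10.
Ines ∩ Brynn: 12:20–12:30, 12:50–13:20, 18:50–19:10.
Ines ∩ Brynn ∩ Keiko: 12:20–12:30.
Ines ∩ Brynn ∩ Keiko ∩ Carlos: 12:20–12:30.
Restricted to 11:20–19:10: 12:20–12:30.
Windows ≥ 40 min: (none).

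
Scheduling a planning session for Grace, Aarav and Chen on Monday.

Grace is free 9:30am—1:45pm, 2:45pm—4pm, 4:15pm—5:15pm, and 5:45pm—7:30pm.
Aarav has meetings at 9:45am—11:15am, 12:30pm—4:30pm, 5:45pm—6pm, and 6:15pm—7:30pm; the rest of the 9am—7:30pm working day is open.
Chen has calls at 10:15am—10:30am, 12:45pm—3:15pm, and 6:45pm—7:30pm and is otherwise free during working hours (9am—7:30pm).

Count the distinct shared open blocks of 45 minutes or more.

2

Aarav free within 09:00–19:30: 09:00–09:45, 11:15–12:30, 16:30–17:45, 18:00–18:15.
Chen free within 09:00–19:30: 09:00–10:15, 10:30–12:45, 15:15–18:45.
Grace ∩ Aarav: 09:30–09:45, 11:15–12:30, 16:30–17:15, 18:00–18:15.
Grace ∩ Aarav ∩ Chen: 09:30–09:45, 11:15–12:30, 16:30–17:15, 18:00–18:15.
Windows ≥ 45 min: 11:15–12:30, 16:30–17:15.
That's 2 windows.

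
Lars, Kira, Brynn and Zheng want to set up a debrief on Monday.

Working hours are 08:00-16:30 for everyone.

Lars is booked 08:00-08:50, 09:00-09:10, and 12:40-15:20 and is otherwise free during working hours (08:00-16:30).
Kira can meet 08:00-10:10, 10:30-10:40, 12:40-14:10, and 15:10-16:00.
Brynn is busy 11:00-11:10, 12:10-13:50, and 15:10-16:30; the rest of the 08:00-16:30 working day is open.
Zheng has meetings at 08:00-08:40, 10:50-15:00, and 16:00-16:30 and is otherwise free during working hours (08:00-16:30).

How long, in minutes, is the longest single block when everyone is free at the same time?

Lars free within 08:00–16:30: 08:50–09:00, 09:10–12:40, 15:20–16:30.
Brynn free within 08:00–16:30: 08:00–11:00, 11:10–12:10, 13:50–15:10.
Zheng free within 08:00–16:30: 08:40–10:50, 15:00–16:00.
Lars ∩ Kira: 08:50–09:00, 09:10–10:10, 10:30–10:40, 15:20–16:00.
Lars ∩ Kira ∩ Brynn: 08:50–09:00, 09:10–10:10, 10:30–10:40.
Lars ∩ Kira ∩ Brynn ∩ Zheng: 08:50–09:00, 09:10–10:10, 10:30–10:40.
Common window lengths: 10, 60, 10 min; longest is 60.

60 minutes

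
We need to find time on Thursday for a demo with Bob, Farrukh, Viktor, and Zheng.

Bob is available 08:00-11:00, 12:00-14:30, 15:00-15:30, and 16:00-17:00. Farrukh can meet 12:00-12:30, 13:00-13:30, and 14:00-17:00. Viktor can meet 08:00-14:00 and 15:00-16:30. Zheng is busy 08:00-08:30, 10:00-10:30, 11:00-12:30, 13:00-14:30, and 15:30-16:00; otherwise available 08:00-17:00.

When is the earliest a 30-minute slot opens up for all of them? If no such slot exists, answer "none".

Zheng free within 08:00–17:00: 08:30–10:00, 10:30–11:00, 12:30–13:00, 14:30–15:30, 16:00–17:00.
Bob ∩ Farrukh: 12:00–12:30, 13:00–13:30, 14:00–14:30, 15:00–15:30, 16:00–17:00.
Bob ∩ Farrukh ∩ Viktor: 12:00–12:30, 13:00–13:30, 15:00–15:30, 16:00–16:30.
Bob ∩ Farrukh ∩ Viktor ∩ Zheng: 15:00–15:30, 16:00–16:30.
Windows ≥ 30 min: 15:00–15:30, 16:00–16:30.
Earliest such window starts at 15:00.

15:00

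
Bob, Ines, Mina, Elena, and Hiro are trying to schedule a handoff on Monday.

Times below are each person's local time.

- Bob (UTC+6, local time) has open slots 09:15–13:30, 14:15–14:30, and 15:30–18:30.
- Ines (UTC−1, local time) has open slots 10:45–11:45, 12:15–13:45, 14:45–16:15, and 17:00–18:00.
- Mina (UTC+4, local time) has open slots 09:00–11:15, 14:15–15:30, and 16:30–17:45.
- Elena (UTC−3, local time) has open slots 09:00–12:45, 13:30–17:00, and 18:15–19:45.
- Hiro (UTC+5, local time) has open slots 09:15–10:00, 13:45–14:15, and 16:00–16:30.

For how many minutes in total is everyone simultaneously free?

0 minutes

Bob → UTC: 03:15–07:30, 08:15–08:30, 09:30–12:30.
Ines → UTC: 11:45–12:45, 13:15–14:45, 15:45–17:15, 18:00–19:00.
Mina → UTC: 05:00–07:15, 10:15–11:30, 12:30–13:45.
Elena → UTC: 12:00–15:45, 16:30–20:00, 21:15–22:45.
Hiro → UTC: 04:15–05:00, 08:45–09:15, 11:00–11:30.
Bob ∩ Ines: 11:45–12:30.
Bob ∩ Ines ∩ Mina: (none).
Bob ∩ Ines ∩ Mina ∩ Elena: (none).
Bob ∩ Ines ∩ Mina ∩ Elena ∩ Hiro: (none).
Total common minutes: 0.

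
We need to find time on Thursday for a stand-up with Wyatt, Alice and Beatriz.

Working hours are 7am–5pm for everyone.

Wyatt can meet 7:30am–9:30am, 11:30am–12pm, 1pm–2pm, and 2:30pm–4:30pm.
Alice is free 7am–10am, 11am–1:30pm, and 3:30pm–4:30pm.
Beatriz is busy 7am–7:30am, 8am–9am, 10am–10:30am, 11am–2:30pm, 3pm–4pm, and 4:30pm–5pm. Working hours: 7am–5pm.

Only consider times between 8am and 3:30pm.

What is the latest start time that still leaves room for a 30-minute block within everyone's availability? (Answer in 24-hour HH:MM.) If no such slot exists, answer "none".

Beatriz free within 07:00–17:00: 07:30–08:00, 09:00–10:00, 10:30–11:00, 14:30–15:00, 16:00–16:30.
Wyatt ∩ Alice: 07:30–09:30, 11:30–12:00, 13:00–13:30, 15:30–16:30.
Wyatt ∩ Alice ∩ Beatriz: 07:30–08:00, 09:00–09:30, 16:00–16:30.
Restricted to 08:00–15:30: 09:00–09:30.
Windows ≥ 30 min: 09:00–09:30.
Latest start in the last window 09:00–09:30 is 09:30 − 30 min = 09:00.

09:00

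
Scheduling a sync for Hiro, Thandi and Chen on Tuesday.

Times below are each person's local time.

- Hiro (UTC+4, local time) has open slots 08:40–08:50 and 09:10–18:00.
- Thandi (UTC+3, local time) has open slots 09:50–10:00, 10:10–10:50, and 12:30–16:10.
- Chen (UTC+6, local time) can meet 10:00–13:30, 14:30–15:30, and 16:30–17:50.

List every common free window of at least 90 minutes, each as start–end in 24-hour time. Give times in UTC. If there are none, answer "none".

Hiro → UTC: 04:40–04:50, 05:10–14:00.
Thandi → UTC: 06:50–07:00, 07:10–07:50, 09:30–13:10.
Chen → UTC: 04:00–07:30, 08:30–09:30, 10:30–11:50.
Hiro ∩ Thandi: 06:50–07:00, 07:10–07:50, 09:30–13:10.
Hiro ∩ Thandi ∩ Chen: 06:50–07:00, 07:10–07:30, 10:30–11:50.
Windows ≥ 90 min: (none).

none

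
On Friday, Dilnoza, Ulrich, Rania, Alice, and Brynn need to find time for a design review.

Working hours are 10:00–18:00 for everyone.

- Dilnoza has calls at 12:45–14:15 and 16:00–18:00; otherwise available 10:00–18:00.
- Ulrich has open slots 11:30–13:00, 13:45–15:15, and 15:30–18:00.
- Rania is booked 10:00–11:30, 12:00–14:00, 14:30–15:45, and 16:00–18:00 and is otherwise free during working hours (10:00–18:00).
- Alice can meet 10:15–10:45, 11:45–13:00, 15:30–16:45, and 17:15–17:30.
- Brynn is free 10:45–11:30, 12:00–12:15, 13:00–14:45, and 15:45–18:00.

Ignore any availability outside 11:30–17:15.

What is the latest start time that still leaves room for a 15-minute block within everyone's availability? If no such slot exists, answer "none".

15:45

Dilnoza free within 10:00–18:00: 10:00–12:45, 14:15–16:00.
Rania free within 10:00–18:00: 11:30–12:00, 14:00–14:30, 15:45–16:00.
Dilnoza ∩ Ulrich: 11:30–12:45, 14:15–15:15, 15:30–16:00.
Dilnoza ∩ Ulrich ∩ Rania: 11:30–12:00, 14:15–14:30, 15:45–16:00.
Dilnoza ∩ Ulrich ∩ Rania ∩ Alice: 11:45–12:00, 15:45–16:00.
Dilnoza ∩ Ulrich ∩ Rania ∩ Alice ∩ Brynn: 15:45–16:00.
Restricted to 11:30–17:15: 15:45–16:00.
Windows ≥ 15 min: 15:45–16:00.
Latest start in the last window 15:45–16:00 is 16:00 − 15 min = 15:45.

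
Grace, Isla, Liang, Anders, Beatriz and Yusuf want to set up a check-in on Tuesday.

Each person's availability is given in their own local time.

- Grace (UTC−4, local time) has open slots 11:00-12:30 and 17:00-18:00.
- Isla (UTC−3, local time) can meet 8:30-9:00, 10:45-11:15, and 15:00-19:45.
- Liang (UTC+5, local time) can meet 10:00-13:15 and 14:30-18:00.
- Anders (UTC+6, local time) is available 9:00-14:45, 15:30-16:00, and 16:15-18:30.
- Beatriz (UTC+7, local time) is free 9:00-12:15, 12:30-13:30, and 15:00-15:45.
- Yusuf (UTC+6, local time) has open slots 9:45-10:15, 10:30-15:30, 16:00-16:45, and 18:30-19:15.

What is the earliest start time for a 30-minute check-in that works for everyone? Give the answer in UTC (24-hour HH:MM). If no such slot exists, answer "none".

Grace → UTC: 15:00–16:30, 21:00–22:00.
Isla → UTC: 11:30–12:00, 13:45–14:15, 18:00–22:45.
Liang → UTC: 05:00–08:15, 09:30–13:00.
Anders → UTC: 03:00–08:45, 09:30–10:00, 10:15–12:30.
Beatriz → UTC: 02:00–05:15, 05:30–06:30, 08:00–08:45.
Yusuf → UTC: 03:45–04:15, 04:30–09:30, 10:00–10:45, 12:30–13:15.
Grace ∩ Isla: 21:00–22:00.
Grace ∩ Isla ∩ Liang: (none).
Grace ∩ Isla ∩ Liang ∩ Anders: (none).
Grace ∩ Isla ∩ Liang ∩ Anders ∩ Beatriz: (none).
Grace ∩ Isla ∩ Liang ∩ Anders ∩ Beatriz ∩ Yusuf: (none).
Windows ≥ 30 min: (none).

none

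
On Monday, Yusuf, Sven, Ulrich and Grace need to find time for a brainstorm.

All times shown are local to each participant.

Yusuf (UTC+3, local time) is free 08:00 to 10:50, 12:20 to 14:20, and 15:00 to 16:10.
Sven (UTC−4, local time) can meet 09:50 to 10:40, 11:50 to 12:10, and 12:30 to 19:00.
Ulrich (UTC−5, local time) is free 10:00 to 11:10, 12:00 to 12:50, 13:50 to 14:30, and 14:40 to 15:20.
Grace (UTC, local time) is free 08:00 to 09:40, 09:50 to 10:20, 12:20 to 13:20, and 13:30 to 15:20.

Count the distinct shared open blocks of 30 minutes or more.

0

Yusuf → UTC: 05:00–07:50, 09:20–11:20, 12:00–13:10.
Sven → UTC: 13:50–14:40, 15:50–16:10, 16:30–23:00.
Ulrich → UTC: 15:00–16:10, 17:00–17:50, 18:50–19:30, 19:40–20:20.
Grace → UTC: 08:00–09:40, 09:50–10:20, 12:20–13:20, 13:30–15:20.
Yusuf ∩ Sven: (none).
Yusuf ∩ Sven ∩ Ulrich: (none).
Yusuf ∩ Sven ∩ Ulrich ∩ Grace: (none).
Windows ≥ 30 min: (none).
That's 0 windows.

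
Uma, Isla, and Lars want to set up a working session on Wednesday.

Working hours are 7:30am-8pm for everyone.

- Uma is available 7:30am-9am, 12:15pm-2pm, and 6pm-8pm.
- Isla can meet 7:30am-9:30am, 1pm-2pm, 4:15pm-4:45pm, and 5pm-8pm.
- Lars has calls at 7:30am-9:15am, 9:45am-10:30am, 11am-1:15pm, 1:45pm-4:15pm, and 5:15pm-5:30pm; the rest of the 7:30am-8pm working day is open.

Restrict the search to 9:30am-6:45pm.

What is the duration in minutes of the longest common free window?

Lars free within 07:30–20:00: 09:15–09:45, 10:30–11:00, 13:15–13:45, 16:15–17:15, 17:30–20:00.
Uma ∩ Isla: 07:30–09:00, 13:00–14:00, 18:00–20:00.
Uma ∩ Isla ∩ Lars: 13:15–13:45, 18:00–20:00.
Restricted to 09:30–18:45: 13:15–13:45, 18:00–18:45.
Common window lengths: 30, 45 min; longest is 45.

45 minutes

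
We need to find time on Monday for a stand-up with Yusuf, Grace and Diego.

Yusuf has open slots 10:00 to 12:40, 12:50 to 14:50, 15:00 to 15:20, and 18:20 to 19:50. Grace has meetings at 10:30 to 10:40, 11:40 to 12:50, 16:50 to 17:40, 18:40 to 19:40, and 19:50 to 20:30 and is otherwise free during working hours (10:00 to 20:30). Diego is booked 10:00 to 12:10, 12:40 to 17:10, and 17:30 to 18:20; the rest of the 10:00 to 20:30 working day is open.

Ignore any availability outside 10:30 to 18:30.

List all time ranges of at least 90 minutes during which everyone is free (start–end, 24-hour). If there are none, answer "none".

Grace free within 10:00–20:30: 10:00–10:30, 10:40–11:40, 12:50–16:50, 17:40–18:40, 19:40–19:50.
Diego free within 10:00–20:30: 12:10–12:40, 17:10–17:30, 18:20–20:30.
Yusuf ∩ Grace: 10:00–10:30, 10:40–11:40, 12:50–14:50, 15:00–15:20, 18:20–18:40, 19:40–19:50.
Yusuf ∩ Grace ∩ Diego: 18:20–18:40, 19:40–19:50.
Restricted to 10:30–18:30: 18:20–18:30.
Windows ≥ 90 min: (none).

none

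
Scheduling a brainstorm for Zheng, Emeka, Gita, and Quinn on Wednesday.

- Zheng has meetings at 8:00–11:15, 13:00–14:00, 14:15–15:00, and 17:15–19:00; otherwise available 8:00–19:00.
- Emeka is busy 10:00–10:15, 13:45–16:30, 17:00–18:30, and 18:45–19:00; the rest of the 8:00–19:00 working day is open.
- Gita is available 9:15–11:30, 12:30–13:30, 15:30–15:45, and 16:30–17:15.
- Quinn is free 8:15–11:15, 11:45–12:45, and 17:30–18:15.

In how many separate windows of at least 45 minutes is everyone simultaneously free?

Zheng free within 08:00–19:00: 11:15–13:00, 14:00–14:15, 15:00–17:15.
Emeka free within 08:00–19:00: 08:00–10:00, 10:15–13:45, 16:30–17:00, 18:30–18:45.
Zheng ∩ Emeka: 11:15–13:00, 16:30–17:00.
Zheng ∩ Emeka ∩ Gita: 11:15–11:30, 12:30–13:00, 16:30–17:00.
Zheng ∩ Emeka ∩ Gita ∩ Quinn: 12:30–12:45.
Windows ≥ 45 min: (none).
That's 0 windows.

0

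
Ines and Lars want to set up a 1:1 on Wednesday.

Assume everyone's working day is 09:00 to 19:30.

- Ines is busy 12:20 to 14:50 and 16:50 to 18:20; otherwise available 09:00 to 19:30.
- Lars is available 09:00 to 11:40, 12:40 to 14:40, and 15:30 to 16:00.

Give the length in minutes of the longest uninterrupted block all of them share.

Ines free within 09:00–19:30: 09:00–12:20, 14:50–16:50, 18:20–19:30.
Ines ∩ Lars: 09:00–11:40, 15:30–16:00.
Common window lengths: 160, 30 min; longest is 160.

160 minutes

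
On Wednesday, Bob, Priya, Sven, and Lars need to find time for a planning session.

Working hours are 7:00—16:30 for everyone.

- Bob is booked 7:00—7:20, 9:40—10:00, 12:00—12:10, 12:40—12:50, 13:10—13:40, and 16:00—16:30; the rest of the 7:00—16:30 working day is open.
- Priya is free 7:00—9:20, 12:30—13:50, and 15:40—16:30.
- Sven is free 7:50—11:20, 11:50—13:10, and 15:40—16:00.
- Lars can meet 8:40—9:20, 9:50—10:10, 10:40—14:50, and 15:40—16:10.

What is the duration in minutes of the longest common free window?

Bob free within 07:00–16:30: 07:20–09:40, 10:00–12:00, 12:10–12:40, 12:50–13:10, 13:40–16:00.
Bob ∩ Priya: 07:20–09:20, 12:30–12:40, 12:50–13:10, 13:40–13:50, 15:40–16:00.
Bob ∩ Priya ∩ Sven: 07:50–09:20, 12:30–12:40, 12:50–13:10, 15:40–16:00.
Bob ∩ Priya ∩ Sven ∩ Lars: 08:40–09:20, 12:30–12:40, 12:50–13:10, 15:40–16:00.
Common window lengths: 40, 10, 20, 20 min; longest is 40.

40 minutes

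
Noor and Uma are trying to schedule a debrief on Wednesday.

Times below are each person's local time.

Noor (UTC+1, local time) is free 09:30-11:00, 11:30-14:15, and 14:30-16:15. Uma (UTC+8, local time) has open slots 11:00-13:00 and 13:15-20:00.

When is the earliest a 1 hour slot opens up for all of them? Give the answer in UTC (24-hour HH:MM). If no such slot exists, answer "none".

08:30

Noor → UTC: 08:30–10:00, 10:30–13:15, 13:30–15:15.
Uma → UTC: 03:00–05:00, 05:15–12:00.
Noor ∩ Uma: 08:30–10:00, 10:30–12:00.
Windows ≥ 60 min: 08:30–10:00, 10:30–12:00.
Earliest such window starts at 08:30.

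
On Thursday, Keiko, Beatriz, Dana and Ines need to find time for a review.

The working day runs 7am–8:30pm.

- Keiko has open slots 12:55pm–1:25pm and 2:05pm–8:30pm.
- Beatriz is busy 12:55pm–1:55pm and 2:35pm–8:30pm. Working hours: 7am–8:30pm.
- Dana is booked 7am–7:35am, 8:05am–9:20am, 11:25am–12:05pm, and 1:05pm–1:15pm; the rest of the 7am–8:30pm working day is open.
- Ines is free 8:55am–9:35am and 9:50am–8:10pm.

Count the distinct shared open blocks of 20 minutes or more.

Beatriz free within 07:00–20:30: 07:00–12:55, 13:55–14:35.
Dana free within 07:00–20:30: 07:35–08:05, 09:20–11:25, 12:05–13:05, 13:15–20:30.
Keiko ∩ Beatriz: 14:05–14:35.
Keiko ∩ Beatriz ∩ Dana: 14:05–14:35.
Keiko ∩ Beatriz ∩ Dana ∩ Ines: 14:05–14:35.
Windows ≥ 20 min: 14:05–14:35.
That's 1 window.

1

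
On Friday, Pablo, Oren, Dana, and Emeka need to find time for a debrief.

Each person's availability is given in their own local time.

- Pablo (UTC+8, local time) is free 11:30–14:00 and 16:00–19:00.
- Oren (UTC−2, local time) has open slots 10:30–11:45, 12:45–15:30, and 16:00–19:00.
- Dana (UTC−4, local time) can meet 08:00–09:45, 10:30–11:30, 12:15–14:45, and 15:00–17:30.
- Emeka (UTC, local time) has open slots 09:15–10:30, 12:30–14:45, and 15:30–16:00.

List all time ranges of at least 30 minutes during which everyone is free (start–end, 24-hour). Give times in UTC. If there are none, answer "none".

none

Pablo → UTC: 03:30–06:00, 08:00–11:00.
Oren → UTC: 12:30–13:45, 14:45–17:30, 18:00–21:00.
Dana → UTC: 12:00–13:45, 14:30–15:30, 16:15–18:45, 19:00–21:30.
Emeka → UTC: 09:15–10:30, 12:30–14:45, 15:30–16:00.
Pablo ∩ Oren: (none).
Pablo ∩ Oren ∩ Dana: (none).
Pablo ∩ Oren ∩ Dana ∩ Emeka: (none).
Windows ≥ 30 min: (none).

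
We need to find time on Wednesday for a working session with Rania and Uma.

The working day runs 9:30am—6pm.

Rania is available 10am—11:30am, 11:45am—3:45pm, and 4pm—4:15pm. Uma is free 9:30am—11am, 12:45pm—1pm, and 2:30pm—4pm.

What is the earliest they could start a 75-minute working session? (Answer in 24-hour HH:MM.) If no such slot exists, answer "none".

14:30

Rania ∩ Uma: 10:00–11:00, 12:45–13:00, 14:30–15:45.
Windows ≥ 75 min: 14:30–15:45.
Earliest such window starts at 14:30.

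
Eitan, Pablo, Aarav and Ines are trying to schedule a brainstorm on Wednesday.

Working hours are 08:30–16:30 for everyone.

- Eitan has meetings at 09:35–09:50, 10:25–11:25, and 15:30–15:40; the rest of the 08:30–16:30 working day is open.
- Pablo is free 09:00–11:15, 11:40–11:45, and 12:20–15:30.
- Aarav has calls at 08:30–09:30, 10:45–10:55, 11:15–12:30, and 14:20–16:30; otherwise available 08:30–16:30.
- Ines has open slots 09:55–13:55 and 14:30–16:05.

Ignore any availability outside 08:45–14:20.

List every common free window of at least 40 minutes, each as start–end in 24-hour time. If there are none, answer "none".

Eitan free within 08:30–16:30: 08:30–09:35, 09:50–10:25, 11:25–15:30, 15:40–16:30.
Aarav free within 08:30–16:30: 09:30–10:45, 10:55–11:15, 12:30–14:20.
Eitan ∩ Pablo: 09:00–09:35, 09:50–10:25, 11:40–11:45, 12:20–15:30.
Eitan ∩ Pablo ∩ Aarav: 09:30–09:35, 09:50–10:25, 12:30–14:20.
Eitan ∩ Pablo ∩ Aarav ∩ Ines: 09:55–10:25, 12:30–13:55.
Restricted to 08:45–14:20: 09:55–10:25, 12:30–13:55.
Windows ≥ 40 min: 12:30–13:55.

12:30–13:55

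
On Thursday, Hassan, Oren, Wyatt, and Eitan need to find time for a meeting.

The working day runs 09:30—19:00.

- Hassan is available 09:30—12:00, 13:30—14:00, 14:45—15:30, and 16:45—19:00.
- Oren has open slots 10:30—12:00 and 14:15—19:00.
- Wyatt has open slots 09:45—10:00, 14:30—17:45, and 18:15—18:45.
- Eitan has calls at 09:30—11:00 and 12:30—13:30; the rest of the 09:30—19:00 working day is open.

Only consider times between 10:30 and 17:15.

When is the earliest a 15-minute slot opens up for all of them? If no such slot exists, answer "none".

Eitan free within 09:30–19:00: 11:00–12:30, 13:30–19:00.
Hassan ∩ Oren: 10:30–12:00, 14:45–15:30, 16:45–19:00.
Hassan ∩ Oren ∩ Wyatt: 14:45–15:30, 16:45–17:45, 18:15–18:45.
Hassan ∩ Oren ∩ Wyatt ∩ Eitan: 14:45–15:30, 16:45–17:45, 18:15–18:45.
Restricted to 10:30–17:15: 14:45–15:30, 16:45–17:15.
Windows ≥ 15 min: 14:45–15:30, 16:45–17:15.
Earliest such window starts at 14:45.

14:45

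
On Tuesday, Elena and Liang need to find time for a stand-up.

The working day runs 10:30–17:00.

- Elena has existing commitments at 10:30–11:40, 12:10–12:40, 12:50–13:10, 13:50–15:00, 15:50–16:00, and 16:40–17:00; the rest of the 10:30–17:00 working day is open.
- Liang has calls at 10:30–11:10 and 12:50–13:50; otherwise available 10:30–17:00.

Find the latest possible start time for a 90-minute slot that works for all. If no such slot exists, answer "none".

none

Elena free within 10:30–17:00: 11:40–12:10, 12:40–12:50, 13:10–13:50, 15:00–15:50, 16:00–16:40.
Liang free within 10:30–17:00: 11:10–12:50, 13:50–17:00.
Elena ∩ Liang: 11:40–12:10, 12:40–12:50, 15:00–15:50, 16:00–16:40.
Windows ≥ 90 min: (none).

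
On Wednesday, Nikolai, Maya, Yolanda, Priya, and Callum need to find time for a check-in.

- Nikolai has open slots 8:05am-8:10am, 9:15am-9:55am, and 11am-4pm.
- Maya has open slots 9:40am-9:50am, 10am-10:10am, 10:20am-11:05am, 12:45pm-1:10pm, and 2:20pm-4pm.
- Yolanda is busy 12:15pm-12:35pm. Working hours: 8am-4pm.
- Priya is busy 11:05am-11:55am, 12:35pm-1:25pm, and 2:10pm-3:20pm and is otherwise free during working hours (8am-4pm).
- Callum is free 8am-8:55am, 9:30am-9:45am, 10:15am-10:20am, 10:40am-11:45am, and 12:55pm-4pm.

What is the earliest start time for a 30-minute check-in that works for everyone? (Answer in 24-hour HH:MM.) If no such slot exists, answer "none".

Yolanda free within 08:00–16:00: 08:00–12:15, 12:35–16:00.
Priya free within 08:00–16:00: 08:00–11:05, 11:55–12:35, 13:25–14:10, 15:20–16:00.
Nikolai ∩ Maya: 09:40–09:50, 11:00–11:05, 12:45–13:10, 14:20–16:00.
Nikolai ∩ Maya ∩ Yolanda: 09:40–09:50, 11:00–11:05, 12:45–13:10, 14:20–16:00.
Nikolai ∩ Maya ∩ Yolanda ∩ Priya: 09:40–09:50, 11:00–11:05, 15:20–16:00.
Nikolai ∩ Maya ∩ Yolanda ∩ Priya ∩ Callum: 09:40–09:45, 11:00–11:05, 15:20–16:00.
Windows ≥ 30 min: 15:20–16:00.
Earliest such window starts at 15:20.

15:20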